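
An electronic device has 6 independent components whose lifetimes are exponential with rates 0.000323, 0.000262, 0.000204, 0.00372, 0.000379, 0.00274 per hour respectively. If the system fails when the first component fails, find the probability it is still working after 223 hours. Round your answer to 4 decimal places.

0.1825

The time to first failure is exponential with rate Σλ = 0.000323 + 0.000262 + 0.000204 + 0.00372 + 0.000379 + 0.00274 = 0.007628.
P(min > 223) = e^(−0.007628·223) = e^(−1.701) ≈ 0.1825.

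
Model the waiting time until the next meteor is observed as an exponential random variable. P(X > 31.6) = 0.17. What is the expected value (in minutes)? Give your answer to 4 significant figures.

e^(−λ·31.6) = 0.17 ⇒ λ = −ln(0.17)/31.6 = 0.0560746.
Mean = 1/λ = 17.8334 minutes.

17.83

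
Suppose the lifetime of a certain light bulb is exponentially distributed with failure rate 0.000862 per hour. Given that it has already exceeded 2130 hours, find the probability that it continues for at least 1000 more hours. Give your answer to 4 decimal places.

0.4223

The exponential is memoryless, so the remaining time is again Exp(λ): the condition X > 2130 is irrelevant.
P(X > 1000) = e^(−0.862) ≈ 0.4223.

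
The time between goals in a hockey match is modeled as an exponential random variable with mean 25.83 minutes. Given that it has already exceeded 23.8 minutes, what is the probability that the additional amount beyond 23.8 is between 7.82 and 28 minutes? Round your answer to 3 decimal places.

0.401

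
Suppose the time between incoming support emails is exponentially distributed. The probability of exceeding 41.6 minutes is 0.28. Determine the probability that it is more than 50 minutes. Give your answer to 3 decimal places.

e^(−λ·41.6) = 0.28 ⇒ λ = −ln(0.28)/41.6 = 0.0306001.
P(X > 50) = e^(−0.0306001·50) = e^(−1.53) ≈ 0.217.

0.217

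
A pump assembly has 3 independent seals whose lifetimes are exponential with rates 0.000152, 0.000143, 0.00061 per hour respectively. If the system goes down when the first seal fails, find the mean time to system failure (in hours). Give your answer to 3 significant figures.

The time to first failure is exponential with rate Σλ = 0.000152 + 0.000143 + 0.00061 = 0.000905.
E[min] = 1/Σλ = 1/0.000905 = 1104.97 hours.

1100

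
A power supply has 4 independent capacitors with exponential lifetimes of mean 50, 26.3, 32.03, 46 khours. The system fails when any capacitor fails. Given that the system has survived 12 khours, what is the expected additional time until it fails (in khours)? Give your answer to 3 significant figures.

9.01

First-failure rate Σλ = 1/50 + 1/26.3 + 1/32.03 + 1/46 = 0.110983.
By memorylessness the expected residual is 1/Σλ = 9.01042 khours, regardless of the 12 already elapsed.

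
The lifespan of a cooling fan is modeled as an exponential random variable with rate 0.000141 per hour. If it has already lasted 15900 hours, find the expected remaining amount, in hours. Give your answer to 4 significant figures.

7092

By memorylessness, the remaining amount past any threshold is again Exp(λ) with mean 1/λ = 7092.2 hours.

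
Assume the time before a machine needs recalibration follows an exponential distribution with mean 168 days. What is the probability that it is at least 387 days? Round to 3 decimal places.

0.100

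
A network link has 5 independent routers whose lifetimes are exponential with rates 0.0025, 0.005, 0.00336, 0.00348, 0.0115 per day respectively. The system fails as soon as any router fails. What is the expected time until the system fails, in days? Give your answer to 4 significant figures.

38.70

The time to first failure is exponential with rate Σλ = 0.0025 + 0.005 + 0.00336 + 0.00348 + 0.0115 = 0.02584.
E[min] = 1/Σλ = 1/0.02584 = 38.6997 days.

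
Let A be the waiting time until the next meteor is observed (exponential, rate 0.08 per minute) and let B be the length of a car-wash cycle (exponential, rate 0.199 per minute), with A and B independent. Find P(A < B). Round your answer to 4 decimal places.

0.2867

λ_1 = 0.08, λ_2 = 0.199.
For independent exponentials, P(A < B) = λ_1/(λ_1+λ_2) = 0.08/0.279 ≈ 0.2867.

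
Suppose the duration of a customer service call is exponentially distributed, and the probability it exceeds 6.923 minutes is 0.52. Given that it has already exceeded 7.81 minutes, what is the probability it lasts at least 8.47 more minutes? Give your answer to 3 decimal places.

0.449

From e^(−λ·6.923) = 0.52, λ = −ln(0.52)/6.923 = 0.0944571.
Memoryless: P(X > 7.81+8.47 | X > 7.81) = P(X > 8.47) = e^(−0.0944571·8.47) ≈ 0.449.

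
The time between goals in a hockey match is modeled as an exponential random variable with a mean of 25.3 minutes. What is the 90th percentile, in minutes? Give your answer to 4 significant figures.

58.26

The rate is λ = 1/25.3 = 0.0395257 per minute.
Set 1 − e^(−λt) = 0.9, so t = −ln(0.1)/λ = 2.3026/0.0395257 ≈ 58.2554 minutes.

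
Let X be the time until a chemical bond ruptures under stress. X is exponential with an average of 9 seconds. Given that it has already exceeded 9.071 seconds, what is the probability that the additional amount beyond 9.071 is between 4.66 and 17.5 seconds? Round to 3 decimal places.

0.453

The rate is λ = 1/9 = 0.111111 per second.
Memoryless: the residual past 9.071 is again Exp(λ).
P(4.66 < residual < 17.5) = e^(−λ·4.66) − e^(−λ·17.5) = 0.59584 − 0.14307 ≈ 0.453.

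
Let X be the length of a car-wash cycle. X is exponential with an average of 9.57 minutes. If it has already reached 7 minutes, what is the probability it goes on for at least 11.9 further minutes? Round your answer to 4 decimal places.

0.2884

The rate is λ = 1/9.57 = 0.104493 per minute.
P(X > s+t | X > s) = e^(−λ(s+t))/e^(−λs) = e^(−λt), independent of s = 7.
P(X > 11.9) = e^(−1.2435) ≈ 0.2884.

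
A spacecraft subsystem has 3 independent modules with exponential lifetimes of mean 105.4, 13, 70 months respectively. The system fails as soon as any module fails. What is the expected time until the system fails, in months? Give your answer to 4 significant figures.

The first failure time is exponential with rate Σλ_i = 1/105.4 + 1/13 + 1/70 = 0.100696 per month.
E[min] = 1/Σλ = 1/0.100696 = 9.93084 months.

9.931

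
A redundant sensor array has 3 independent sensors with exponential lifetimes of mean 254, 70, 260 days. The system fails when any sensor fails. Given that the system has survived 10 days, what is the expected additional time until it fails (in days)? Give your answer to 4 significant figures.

45.31

First-failure rate Σλ = 1/254 + 1/70 + 1/260 = 0.0220689.
By memorylessness the expected residual is 1/Σλ = 45.3127 days, regardless of the 10 already elapsed.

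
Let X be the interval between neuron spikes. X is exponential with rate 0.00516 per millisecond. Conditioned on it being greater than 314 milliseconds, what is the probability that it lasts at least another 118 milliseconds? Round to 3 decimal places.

0.544

The exponential is memoryless, so the remaining time is again Exp(λ): the condition X > 314 is irrelevant.
P(X > 118) = e^(−0.60888) ≈ 0.544.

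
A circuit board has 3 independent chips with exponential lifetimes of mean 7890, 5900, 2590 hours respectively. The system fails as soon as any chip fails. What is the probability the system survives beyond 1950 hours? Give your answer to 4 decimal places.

0.2643

The first failure time is exponential with rate Σλ_i = 1/7890 + 1/5900 + 1/2590 = 0.000682335 per hour.
P(min > 1950) = e^(−0.000682335·1950) = e^(−1.3306) ≈ 0.2643.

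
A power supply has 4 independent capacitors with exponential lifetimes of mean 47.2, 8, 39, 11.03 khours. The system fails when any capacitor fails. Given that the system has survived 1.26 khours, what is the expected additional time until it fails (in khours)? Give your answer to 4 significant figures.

First-failure rate Σλ = 1/47.2 + 1/8 + 1/39 + 1/11.03 = 0.262489.
By memorylessness the expected residual is 1/Σλ = 3.80968 khours, regardless of the 1.26 already elapsed.

3.810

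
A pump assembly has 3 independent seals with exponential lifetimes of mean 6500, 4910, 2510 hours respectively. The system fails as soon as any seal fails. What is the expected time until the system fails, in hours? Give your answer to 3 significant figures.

1320

The first failure time is exponential with rate Σλ_i = 1/6500 + 1/4910 + 1/2510 = 0.000755919 per hour.
E[min] = 1/Σλ = 1/0.000755919 = 1322.89 hours.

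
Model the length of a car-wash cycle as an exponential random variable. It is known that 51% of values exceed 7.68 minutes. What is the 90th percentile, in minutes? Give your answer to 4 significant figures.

e^(−λ·7.68) = 0.51 ⇒ λ = −ln(0.51)/7.68 = 0.0876751.
90th percentile: 1 − e^(−λt) = 0.9, t = −ln(0.1)/λ = 26.2627 minutes.

26.26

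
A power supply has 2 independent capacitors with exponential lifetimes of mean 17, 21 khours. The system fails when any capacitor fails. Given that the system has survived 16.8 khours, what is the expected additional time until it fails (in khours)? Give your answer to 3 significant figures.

9.39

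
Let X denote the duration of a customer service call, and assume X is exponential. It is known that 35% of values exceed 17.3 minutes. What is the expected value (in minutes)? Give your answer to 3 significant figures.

16.5

e^(−λ·17.3) = 0.35 ⇒ λ = −ln(0.35)/17.3 = 0.0606834.
Mean = 1/λ = 16.479 minutes.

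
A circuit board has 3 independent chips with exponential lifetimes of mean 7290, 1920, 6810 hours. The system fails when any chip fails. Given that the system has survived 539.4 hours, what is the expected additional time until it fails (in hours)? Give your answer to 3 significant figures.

1240

First-failure rate Σλ = 1/7290 + 1/1920 + 1/6810 = 0.00080485.
By memorylessness the expected residual is 1/Σλ = 1242.47 hours, regardless of the 539.4 already elapsed.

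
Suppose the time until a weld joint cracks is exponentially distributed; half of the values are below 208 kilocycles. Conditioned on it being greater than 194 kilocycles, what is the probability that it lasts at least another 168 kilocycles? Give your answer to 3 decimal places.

For an exponential, median = ln(2)/λ, so λ = ln 2 / 208 = 0.00333244 per kilocycle.
P(X > s+t | X > s) = e^(−λ(s+t))/e^(−λs) = e^(−λt), independent of s = 194.
P(X > 168) = e^(−0.55985) ≈ 0.571.

0.571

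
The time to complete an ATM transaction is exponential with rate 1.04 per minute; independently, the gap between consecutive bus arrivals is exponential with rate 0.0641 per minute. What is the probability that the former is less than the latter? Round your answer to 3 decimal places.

0.942

λ_1 = 1.04, λ_2 = 0.0641.
For independent exponentials, P(the former < the latter) = λ_1/(λ_1+λ_2) = 1.04/1.1041 ≈ 0.942.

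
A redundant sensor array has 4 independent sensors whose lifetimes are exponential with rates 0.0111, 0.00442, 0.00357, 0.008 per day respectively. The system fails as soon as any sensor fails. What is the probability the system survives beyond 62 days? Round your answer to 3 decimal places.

0.186

The time to first failure is exponential with rate Σλ = 0.0111 + 0.00442 + 0.00357 + 0.008 = 0.02709.
P(min > 62) = e^(−0.02709·62) = e^(−1.6796) ≈ 0.186.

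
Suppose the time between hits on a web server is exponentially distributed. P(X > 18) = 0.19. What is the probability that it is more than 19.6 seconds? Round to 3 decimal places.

e^(−λ·18) = 0.19 ⇒ λ = −ln(0.19)/18 = 0.0922628.
P(X > 19.6) = e^(−0.0922628·19.6) = e^(−1.8084) ≈ 0.164.

0.164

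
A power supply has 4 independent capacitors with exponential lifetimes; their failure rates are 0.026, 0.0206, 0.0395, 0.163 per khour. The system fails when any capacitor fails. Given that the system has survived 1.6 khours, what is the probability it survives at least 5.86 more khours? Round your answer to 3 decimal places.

0.232

Time to first failure ~ Exp(Σλ) with Σλ = 0.2491.
By memorylessness, P(T > 1.6+5.86 | T > 1.6) = P(T > 5.86) = e^(−0.2491·5.86) ≈ 0.232.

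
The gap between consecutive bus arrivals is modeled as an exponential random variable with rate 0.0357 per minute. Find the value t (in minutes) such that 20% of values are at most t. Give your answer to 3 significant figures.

Set 1 − e^(−λt) = 0.2, so t = −ln(0.8)/λ = 0.22314/0.0357 ≈ 6.25052 minutes.

6.25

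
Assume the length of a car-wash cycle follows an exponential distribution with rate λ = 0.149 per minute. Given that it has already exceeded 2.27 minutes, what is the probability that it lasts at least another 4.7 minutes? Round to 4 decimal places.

P(X > s+t | X > s) = e^(−λ(s+t))/e^(−λs) = e^(−λt), independent of s = 2.27.
P(X > 4.7) = e^(−0.7003) ≈ 0.4964.

0.4964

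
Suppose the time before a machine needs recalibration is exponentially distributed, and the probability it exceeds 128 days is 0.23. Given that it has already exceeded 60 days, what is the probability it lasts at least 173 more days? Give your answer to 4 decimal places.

From e^(−λ·128) = 0.23, λ = −ln(0.23)/128 = 0.0114818.
Memoryless: P(X > 60+173 | X > 60) = P(X > 173) = e^(−0.0114818·173) ≈ 0.1372.

0.1372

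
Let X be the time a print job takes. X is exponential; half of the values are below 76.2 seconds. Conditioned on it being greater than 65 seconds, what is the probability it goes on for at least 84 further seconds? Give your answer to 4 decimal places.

0.4658

For an exponential, median = ln(2)/λ, so λ = ln 2 / 76.2 = 0.00909642 per second.
The exponential is memoryless, so the remaining time is again Exp(λ): the condition X > 65 is irrelevant.
P(X > 84) = e^(−0.7641) ≈ 0.4658.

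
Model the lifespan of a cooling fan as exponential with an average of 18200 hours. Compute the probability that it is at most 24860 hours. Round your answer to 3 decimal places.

The rate is λ = 1/18200 = 0.0000549451 per hour.
P(X ≤ 24860) = 1 − e^(−λ·24860) = 1 − e^(−1.3659) ≈ 0.745.

0.745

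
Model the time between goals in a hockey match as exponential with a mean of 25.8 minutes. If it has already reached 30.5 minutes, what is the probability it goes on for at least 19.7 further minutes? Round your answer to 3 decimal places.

The rate is λ = 1/25.8 = 0.0387597 per minute.
The exponential is memoryless, so the remaining time is again Exp(λ): the condition X > 30.5 is irrelevant.
P(X > 19.7) = e^(−0.76357) ≈ 0.466.

0.466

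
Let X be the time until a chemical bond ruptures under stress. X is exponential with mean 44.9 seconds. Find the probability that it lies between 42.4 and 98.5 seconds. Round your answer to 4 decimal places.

0.2774

The rate is λ = 1/44.9 = 0.0222717 per second.
P(42.4 < X < 98.5) = e^(−λ·42.4) − e^(−λ·98.5) = 0.38894 − 0.11150 ≈ 0.2774.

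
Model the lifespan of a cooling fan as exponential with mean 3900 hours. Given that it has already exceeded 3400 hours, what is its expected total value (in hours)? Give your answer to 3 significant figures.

7300

The rate is λ = 1/3900 = 0.00025641 per hour.
By memorylessness, E[X | X > 3400] = 3400 + 1/λ = 3400 + 3900 = 7300 hours.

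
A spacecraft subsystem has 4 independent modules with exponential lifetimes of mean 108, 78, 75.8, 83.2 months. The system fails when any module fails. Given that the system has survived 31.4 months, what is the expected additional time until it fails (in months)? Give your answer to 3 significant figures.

First-failure rate Σλ = 1/108 + 1/78 + 1/75.8 + 1/83.2 = 0.0472916.
By memorylessness the expected residual is 1/Σλ = 21.1454 months, regardless of the 31.4 already elapsed.

21.1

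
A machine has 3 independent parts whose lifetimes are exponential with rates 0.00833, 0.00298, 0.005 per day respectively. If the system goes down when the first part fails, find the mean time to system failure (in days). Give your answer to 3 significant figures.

61.3

The time to first failure is exponential with rate Σλ = 0.00833 + 0.00298 + 0.005 = 0.01631.
E[min] = 1/Σλ = 1/0.01631 = 61.3121 days.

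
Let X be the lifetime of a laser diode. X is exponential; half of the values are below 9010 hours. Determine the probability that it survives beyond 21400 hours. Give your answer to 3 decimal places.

For an exponential, median = ln(2)/λ, so λ = ln 2 / 9010 = 0.0000769309 per hour.
P(X > 21400) = e^(−λ·21400) = e^(−1.6463) ≈ 0.193.

0.193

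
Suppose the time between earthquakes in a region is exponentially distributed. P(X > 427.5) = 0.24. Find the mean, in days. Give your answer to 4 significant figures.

299.6

e^(−λ·427.5) = 0.24 ⇒ λ = −ln(0.24)/427.5 = 0.00333828.
Mean = 1/λ = 299.555 days.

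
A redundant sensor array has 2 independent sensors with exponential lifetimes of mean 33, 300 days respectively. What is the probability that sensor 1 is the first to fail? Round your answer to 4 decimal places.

Rates: λ_i = 1/mean_i → 0.030303, 0.00333333; Σλ = 0.0336364.
P(sensor 1 first) = λ_1/Σλ = 0.030303/0.0336364 ≈ 0.9009.

0.9009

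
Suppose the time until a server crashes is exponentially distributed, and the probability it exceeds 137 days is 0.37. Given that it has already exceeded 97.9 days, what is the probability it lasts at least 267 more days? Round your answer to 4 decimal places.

From e^(−λ·137) = 0.37, λ = −ln(0.37)/137 = 0.00725732.
Memoryless: P(X > 97.9+267 | X > 97.9) = P(X > 267) = e^(−0.00725732·267) ≈ 0.1440.

0.1440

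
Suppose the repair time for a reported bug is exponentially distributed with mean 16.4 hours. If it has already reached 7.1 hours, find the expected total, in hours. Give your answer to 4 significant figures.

23.50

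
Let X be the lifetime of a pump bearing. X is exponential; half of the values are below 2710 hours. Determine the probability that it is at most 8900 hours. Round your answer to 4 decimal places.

0.8973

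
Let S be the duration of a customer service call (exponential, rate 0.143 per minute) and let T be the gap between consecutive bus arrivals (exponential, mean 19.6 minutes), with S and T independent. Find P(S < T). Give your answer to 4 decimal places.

0.7370

λ_1 = 0.143, λ_2 = 1/19.6 = 0.0510204.
For independent exponentials, P(S < T) = λ_1/(λ_1+λ_2) = 0.143/0.19402 ≈ 0.7370.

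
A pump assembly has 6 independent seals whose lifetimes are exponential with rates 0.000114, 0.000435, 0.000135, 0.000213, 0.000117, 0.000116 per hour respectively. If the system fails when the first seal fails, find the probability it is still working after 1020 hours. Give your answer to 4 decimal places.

0.3158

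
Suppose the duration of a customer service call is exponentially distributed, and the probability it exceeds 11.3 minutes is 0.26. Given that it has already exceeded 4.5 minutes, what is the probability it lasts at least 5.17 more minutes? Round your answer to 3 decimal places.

From e^(−λ·11.3) = 0.26, λ = −ln(0.26)/11.3 = 0.11921.
Memoryless: P(X > 4.5+5.17 | X > 4.5) = P(X > 5.17) = e^(−0.11921·5.17) ≈ 0.540.

0.540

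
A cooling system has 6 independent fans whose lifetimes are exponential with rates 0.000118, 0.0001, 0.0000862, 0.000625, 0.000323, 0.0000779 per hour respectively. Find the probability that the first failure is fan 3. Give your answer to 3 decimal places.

The time to first failure is exponential with rate Σλ = 0.000118 + 0.0001 + 0.0000862 + 0.000625 + 0.000323 + 0.0000779 = 0.0013301.
P(fan 3 first) = λ_3/Σλ = 0.0000862/0.0013301 ≈ 0.065.

0.065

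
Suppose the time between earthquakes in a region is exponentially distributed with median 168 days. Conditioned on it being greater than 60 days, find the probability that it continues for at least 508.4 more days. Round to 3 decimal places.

0.123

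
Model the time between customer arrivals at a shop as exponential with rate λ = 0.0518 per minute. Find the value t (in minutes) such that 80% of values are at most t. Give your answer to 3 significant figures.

31.1

Set 1 − e^(−λt) = 0.8, so t = −ln(0.2)/λ = 1.6094/0.0518 ≈ 31.0702 minutes.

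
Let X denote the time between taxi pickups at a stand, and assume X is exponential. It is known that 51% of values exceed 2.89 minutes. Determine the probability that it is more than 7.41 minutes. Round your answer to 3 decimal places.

0.178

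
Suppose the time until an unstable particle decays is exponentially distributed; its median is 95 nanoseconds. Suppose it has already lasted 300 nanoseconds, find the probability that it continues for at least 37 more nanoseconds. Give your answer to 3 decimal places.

For an exponential, median = ln(2)/λ, so λ = ln 2 / 95 = 0.00729629 per nanosecond.
The exponential is memoryless, so the remaining time is again Exp(λ): the condition X > 300 is irrelevant.
P(X > 37) = e^(−0.26996) ≈ 0.763.

0.763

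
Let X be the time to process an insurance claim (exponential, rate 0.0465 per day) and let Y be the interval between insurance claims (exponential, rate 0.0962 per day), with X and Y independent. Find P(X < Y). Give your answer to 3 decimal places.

λ_1 = 0.0465, λ_2 = 0.0962.
For independent exponentials, P(X < Y) = λ_1/(λ_1+λ_2) = 0.0465/0.1427 ≈ 0.326.

0.326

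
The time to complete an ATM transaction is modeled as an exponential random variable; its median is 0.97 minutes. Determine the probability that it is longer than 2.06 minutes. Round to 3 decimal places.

0.229

For an exponential, median = ln(2)/λ, so λ = ln 2 / 0.97 = 0.714585 per minute.
P(X > 2.06) = e^(−λ·2.06) = e^(−1.472) ≈ 0.229.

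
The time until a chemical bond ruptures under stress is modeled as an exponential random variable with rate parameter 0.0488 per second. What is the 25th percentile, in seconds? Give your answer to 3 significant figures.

5.90

Set 1 − e^(−λt) = 0.25, so t = −ln(0.75)/λ = 0.28768/0.0488 ≈ 5.89512 seconds.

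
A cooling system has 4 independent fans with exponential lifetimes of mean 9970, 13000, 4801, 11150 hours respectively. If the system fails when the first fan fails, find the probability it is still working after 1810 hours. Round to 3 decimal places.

The first failure time is exponential with rate Σλ_i = 1/9970 + 1/13000 + 1/4801 + 1/11150 = 0.0004752 per hour.
P(min > 1810) = e^(−0.0004752·1810) = e^(−0.86011) ≈ 0.423.

0.423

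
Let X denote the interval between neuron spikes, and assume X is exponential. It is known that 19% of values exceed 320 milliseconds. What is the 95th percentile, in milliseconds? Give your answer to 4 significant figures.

e^(−λ·320) = 0.19 ⇒ λ = −ln(0.19)/320 = 0.00518979.
95th percentile: 1 − e^(−λt) = 0.95, t = −ln(0.05)/λ = 577.236 milliseconds.

577.2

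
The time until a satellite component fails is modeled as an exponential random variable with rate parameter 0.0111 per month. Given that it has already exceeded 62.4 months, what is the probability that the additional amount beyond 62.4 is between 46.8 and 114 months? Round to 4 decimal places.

Memoryless: the residual past 62.4 is again Exp(λ).
P(46.8 < residual < 114) = e^(−λ·46.8) − e^(−λ·114) = 0.59483 − 0.28213 ≈ 0.3127.

0.3127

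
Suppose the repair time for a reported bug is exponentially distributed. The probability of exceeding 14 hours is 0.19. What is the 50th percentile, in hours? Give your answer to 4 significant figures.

5.843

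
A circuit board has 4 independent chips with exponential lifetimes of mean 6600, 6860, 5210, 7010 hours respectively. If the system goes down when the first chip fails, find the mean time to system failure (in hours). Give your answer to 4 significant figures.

1583

The first failure time is exponential with rate Σλ_i = 1/6600 + 1/6860 + 1/5210 + 1/7010 = 0.00063188 per hour.
E[min] = 1/Σλ = 1/0.00063188 = 1582.58 hours.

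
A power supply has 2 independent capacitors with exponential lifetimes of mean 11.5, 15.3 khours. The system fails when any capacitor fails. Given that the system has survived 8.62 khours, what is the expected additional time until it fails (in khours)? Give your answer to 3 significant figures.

6.57

First-failure rate Σλ = 1/11.5 + 1/15.3 = 0.152316.
By memorylessness the expected residual is 1/Σλ = 6.5653 khours, regardless of the 8.62 already elapsed.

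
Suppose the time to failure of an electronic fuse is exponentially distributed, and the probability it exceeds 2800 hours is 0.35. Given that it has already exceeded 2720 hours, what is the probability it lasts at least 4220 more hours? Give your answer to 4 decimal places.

From e^(−λ·2800) = 0.35, λ = −ln(0.35)/2800 = 0.000374936.
Memoryless: P(X > 2720+4220 | X > 2720) = P(X > 4220) = e^(−0.000374936·4220) ≈ 0.2055.

0.2055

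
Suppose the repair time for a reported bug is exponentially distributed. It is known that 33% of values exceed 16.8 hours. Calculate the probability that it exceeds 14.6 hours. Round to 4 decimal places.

e^(−λ·16.8) = 0.33 ⇒ λ = −ln(0.33)/16.8 = 0.0659918.
P(X > 14.6) = e^(−0.0659918·14.6) = e^(−0.96348) ≈ 0.3816.

0.3816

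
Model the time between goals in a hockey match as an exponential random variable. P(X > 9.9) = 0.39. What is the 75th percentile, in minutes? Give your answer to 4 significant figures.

e^(−λ·9.9) = 0.39 ⇒ λ = −ln(0.39)/9.9 = 0.095112.
75th percentile: 1 − e^(−λt) = 0.75, t = −ln(0.25)/λ = 14.5754 minutes.

14.58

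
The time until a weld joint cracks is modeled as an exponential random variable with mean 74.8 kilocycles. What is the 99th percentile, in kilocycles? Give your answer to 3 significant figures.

344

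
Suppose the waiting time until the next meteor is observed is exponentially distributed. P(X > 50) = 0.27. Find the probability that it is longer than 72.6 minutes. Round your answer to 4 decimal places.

e^(−λ·50) = 0.27 ⇒ λ = −ln(0.27)/50 = 0.0261867.
P(X > 72.6) = e^(−0.0261867·72.6) = e^(−1.9012) ≈ 0.1494.

0.1494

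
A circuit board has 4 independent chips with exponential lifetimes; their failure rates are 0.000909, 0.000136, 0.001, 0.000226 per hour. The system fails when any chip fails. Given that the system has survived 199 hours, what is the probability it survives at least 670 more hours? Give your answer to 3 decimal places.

0.218

Time to first failure ~ Exp(Σλ) with Σλ = 0.002271.
By memorylessness, P(T > 199+670 | T > 199) = P(T > 670) = e^(−0.002271·670) ≈ 0.218.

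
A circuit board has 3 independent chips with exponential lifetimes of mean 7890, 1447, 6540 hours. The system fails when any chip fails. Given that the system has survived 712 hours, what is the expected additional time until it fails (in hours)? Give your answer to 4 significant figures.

1030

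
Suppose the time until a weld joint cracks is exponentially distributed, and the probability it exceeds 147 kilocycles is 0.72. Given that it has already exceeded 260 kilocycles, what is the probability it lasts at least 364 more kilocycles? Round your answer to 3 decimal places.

0.443

From e^(−λ·147) = 0.72, λ = −ln(0.72)/147 = 0.00223472.
Memoryless: P(X > 260+364 | X > 260) = P(X > 364) = e^(−0.00223472·364) ≈ 0.443.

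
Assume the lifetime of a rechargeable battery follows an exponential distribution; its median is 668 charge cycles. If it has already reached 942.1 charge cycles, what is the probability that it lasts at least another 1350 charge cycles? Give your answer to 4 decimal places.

0.2464

For an exponential, median = ln(2)/λ, so λ = ln 2 / 668 = 0.00103765 per charge cycle.
The exponential is memoryless, so the remaining time is again Exp(λ): the condition X > 942.1 is irrelevant.
P(X > 1350) = e^(−1.4008) ≈ 0.2464.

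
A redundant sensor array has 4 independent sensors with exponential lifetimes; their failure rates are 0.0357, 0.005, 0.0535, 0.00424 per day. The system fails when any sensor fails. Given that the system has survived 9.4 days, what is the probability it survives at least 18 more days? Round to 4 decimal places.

Time to first failure ~ Exp(Σλ) with Σλ = 0.09844.
By memorylessness, P(T > 9.4+18 | T > 9.4) = P(T > 18) = e^(−0.09844·18) ≈ 0.1700.

0.1700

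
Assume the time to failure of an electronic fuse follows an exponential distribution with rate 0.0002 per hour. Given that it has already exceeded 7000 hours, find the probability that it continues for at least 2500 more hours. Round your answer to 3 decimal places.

0.607

P(X > s+t | X > s) = e^(−λ(s+t))/e^(−λs) = e^(−λt), independent of s = 7000.
P(X > 2500) = e^(−0.5) ≈ 0.607.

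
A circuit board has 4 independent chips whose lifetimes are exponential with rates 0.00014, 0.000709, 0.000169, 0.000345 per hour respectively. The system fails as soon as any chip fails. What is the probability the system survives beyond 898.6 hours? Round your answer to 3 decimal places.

0.294

The time to first failure is exponential with rate Σλ = 0.00014 + 0.000709 + 0.000169 + 0.000345 = 0.001363.
P(min > 898.6) = e^(−0.001363·898.6) = e^(−1.2248) ≈ 0.294.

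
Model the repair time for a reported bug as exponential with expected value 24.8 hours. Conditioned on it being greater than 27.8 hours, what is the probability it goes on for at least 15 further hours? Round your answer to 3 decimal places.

0.546

The rate is λ = 1/24.8 = 0.0403226 per hour.
By the memoryless property, P(X > 27.8+15 | X > 27.8) = P(X > 15).
P(X > 15) = e^(−0.60484) ≈ 0.546.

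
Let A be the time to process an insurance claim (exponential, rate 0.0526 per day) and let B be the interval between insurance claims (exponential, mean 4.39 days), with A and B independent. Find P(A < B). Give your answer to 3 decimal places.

0.188

λ_1 = 0.0526, λ_2 = 1/4.39 = 0.22779.
For independent exponentials, P(A < B) = λ_1/(λ_1+λ_2) = 0.0526/0.28039 ≈ 0.188.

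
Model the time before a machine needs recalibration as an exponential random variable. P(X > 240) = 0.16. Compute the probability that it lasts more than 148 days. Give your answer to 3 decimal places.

0.323

e^(−λ·240) = 0.16 ⇒ λ = −ln(0.16)/240 = 0.00763576.
P(X > 148) = e^(−0.00763576·148) = e^(−1.1301) ≈ 0.323.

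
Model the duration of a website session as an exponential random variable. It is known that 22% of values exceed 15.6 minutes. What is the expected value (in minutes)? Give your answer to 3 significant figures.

e^(−λ·15.6) = 0.22 ⇒ λ = −ln(0.22)/15.6 = 0.0970595.
Mean = 1/λ = 10.303 minutes.

10.3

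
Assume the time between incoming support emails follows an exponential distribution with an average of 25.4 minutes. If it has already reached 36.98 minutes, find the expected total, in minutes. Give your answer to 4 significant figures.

The rate is λ = 1/25.4 = 0.0393701 per minute.
By memorylessness, E[X | X > 36.98] = 36.98 + 1/λ = 36.98 + 25.4 = 62.38 minutes.

62.38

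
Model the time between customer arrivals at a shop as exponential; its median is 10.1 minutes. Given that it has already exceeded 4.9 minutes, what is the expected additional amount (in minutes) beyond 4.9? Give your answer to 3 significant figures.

For an exponential, median = ln(2)/λ, so λ = ln 2 / 10.1 = 0.0686284 per minute.
By memorylessness, the remaining amount past any threshold is again Exp(λ) with mean 1/λ = 14.5712 minutes.

14.6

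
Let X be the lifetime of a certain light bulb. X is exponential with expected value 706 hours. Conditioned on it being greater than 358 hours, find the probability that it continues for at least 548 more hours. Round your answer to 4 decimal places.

0.4601

The rate is λ = 1/706 = 0.00141643 per hour.
The exponential is memoryless, so the remaining time is again Exp(λ): the condition X > 358 is irrelevant.
P(X > 548) = e^(−0.7762) ≈ 0.4601.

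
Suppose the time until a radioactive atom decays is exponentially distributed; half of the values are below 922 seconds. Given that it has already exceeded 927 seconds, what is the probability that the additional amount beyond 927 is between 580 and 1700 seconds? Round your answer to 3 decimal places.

For an exponential, median = ln(2)/λ, so λ = ln 2 / 922 = 0.000751787 per second.
Memoryless: the residual past 927 is again Exp(λ).
P(580 < residual < 1700) = e^(−λ·580) − e^(−λ·1700) = 0.64659 − 0.27858 ≈ 0.368.

0.368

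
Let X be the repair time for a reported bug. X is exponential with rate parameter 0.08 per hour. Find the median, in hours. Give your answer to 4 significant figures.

8.664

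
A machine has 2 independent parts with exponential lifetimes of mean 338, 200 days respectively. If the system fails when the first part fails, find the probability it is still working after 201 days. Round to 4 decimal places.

0.2020

The first failure time is exponential with rate Σλ_i = 1/338 + 1/200 = 0.00795858 per day.
P(min > 201) = e^(−0.00795858·201) = e^(−1.5997) ≈ 0.2020.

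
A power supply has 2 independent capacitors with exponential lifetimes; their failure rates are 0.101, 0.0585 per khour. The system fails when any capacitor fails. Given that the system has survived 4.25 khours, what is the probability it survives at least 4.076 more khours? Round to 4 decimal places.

Time to first failure ~ Exp(Σλ) with Σλ = 0.1595.
By memorylessness, P(T > 4.25+4.076 | T > 4.25) = P(T > 4.076) = e^(−0.1595·4.076) ≈ 0.5220.

0.5220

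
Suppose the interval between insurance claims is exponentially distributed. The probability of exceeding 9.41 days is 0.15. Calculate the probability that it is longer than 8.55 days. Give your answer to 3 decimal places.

e^(−λ·9.41) = 0.15 ⇒ λ = −ln(0.15)/9.41 = 0.201607.
P(X > 8.55) = e^(−0.201607·8.55) = e^(−1.7237) ≈ 0.178.

0.178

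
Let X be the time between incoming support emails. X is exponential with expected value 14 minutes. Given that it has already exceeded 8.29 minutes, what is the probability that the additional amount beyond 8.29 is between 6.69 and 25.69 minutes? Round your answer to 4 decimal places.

0.4605

The rate is λ = 1/14 = 0.0714286 per minute.
Memoryless: the residual past 8.29 is again Exp(λ).
P(6.69 < residual < 25.69) = e^(−λ·6.69) − e^(−λ·25.69) = 0.62011 − 0.15961 ≈ 0.4605.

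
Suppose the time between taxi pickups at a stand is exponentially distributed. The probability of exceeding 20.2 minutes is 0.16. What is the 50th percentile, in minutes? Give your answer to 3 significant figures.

e^(−λ·20.2) = 0.16 ⇒ λ = −ln(0.16)/20.2 = 0.0907219.
50th percentile: 1 − e^(−λt) = 0.5, t = −ln(0.5)/λ = 7.64036 minutes.

7.64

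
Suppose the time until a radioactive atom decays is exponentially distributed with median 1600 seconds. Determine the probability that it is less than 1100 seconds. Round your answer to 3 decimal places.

0.379

For an exponential, median = ln(2)/λ, so λ = ln 2 / 1600 = 0.000433217 per second.
P(X ≤ 1100) = 1 − e^(−λ·1100) = 1 − e^(−0.47654) ≈ 0.379.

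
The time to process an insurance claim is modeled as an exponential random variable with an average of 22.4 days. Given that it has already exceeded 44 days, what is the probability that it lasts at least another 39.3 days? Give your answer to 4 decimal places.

0.1730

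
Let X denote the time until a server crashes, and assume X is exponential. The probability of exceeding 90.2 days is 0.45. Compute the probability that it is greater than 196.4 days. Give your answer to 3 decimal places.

e^(−λ·90.2) = 0.45 ⇒ λ = −ln(0.45)/90.2 = 0.00885264.
P(X > 196.4) = e^(−0.00885264·196.4) = e^(−1.7387) ≈ 0.176.

0.176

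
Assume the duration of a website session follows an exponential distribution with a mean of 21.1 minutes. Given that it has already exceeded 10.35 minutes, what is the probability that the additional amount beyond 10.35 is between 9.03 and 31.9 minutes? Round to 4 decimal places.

The rate is λ = 1/21.1 = 0.0473934 per minute.
Memoryless: the residual past 10.35 is again Exp(λ).
P(9.03 < residual < 31.9) = e^(−λ·9.03) − e^(−λ·31.9) = 0.65184 − 0.22050 ≈ 0.4313.

0.4313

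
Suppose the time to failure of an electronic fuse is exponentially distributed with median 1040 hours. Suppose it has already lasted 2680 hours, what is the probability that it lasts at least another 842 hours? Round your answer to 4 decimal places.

0.5705

For an exponential, median = ln(2)/λ, so λ = ln 2 / 1040 = 0.000666488 per hour.
By the memoryless property, P(X > 2680+842 | X > 2680) = P(X > 842).
P(X > 842) = e^(−0.56118) ≈ 0.5705.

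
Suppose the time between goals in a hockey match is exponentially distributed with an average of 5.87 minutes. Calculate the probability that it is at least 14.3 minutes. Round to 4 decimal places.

0.0875

The rate is λ = 1/5.87 = 0.170358 per minute.
P(X > 14.3) = e^(−λ·14.3) = e^(−2.4361) ≈ 0.0875.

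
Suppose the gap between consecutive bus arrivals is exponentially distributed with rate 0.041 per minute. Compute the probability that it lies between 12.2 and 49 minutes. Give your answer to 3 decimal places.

0.472

P(12.2 < X < 49) = e^(−λ·12.2) − e^(−λ·49) = 0.60641 − 0.13412 ≈ 0.472.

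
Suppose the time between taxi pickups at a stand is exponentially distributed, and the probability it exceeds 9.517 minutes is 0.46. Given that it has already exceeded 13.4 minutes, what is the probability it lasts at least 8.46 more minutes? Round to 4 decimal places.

From e^(−λ·9.517) = 0.46, λ = −ln(0.46)/9.517 = 0.0815939.
Memoryless: P(X > 13.4+8.46 | X > 13.4) = P(X > 8.46) = e^(−0.0815939·8.46) ≈ 0.5014.

0.5014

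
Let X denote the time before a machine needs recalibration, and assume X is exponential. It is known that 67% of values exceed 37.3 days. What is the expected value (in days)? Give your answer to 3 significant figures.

93.1

e^(−λ·37.3) = 0.67 ⇒ λ = −ln(0.67)/37.3 = 0.0107367.
Mean = 1/λ = 93.1388 days.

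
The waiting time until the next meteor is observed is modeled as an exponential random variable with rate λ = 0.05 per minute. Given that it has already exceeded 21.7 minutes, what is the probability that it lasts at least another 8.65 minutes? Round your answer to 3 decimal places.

0.649

The exponential is memoryless, so the remaining time is again Exp(λ): the condition X > 21.7 is irrelevant.
P(X > 8.65) = e^(−0.4325) ≈ 0.649.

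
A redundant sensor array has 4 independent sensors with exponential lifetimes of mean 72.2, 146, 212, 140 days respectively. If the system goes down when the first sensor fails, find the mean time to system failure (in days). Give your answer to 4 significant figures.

30.71

The first failure time is exponential with rate Σλ_i = 1/72.2 + 1/146 + 1/212 + 1/140 = 0.0325596 per day.
E[min] = 1/Σλ = 1/0.0325596 = 30.7129 days.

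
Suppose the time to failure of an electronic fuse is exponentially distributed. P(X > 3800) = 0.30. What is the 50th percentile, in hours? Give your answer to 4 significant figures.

2188

e^(−λ·3800) = 0.30 ⇒ λ = −ln(0.30)/3800 = 0.000316835.
50th percentile: 1 − e^(−λt) = 0.5, t = −ln(0.5)/λ = 2187.72 hours.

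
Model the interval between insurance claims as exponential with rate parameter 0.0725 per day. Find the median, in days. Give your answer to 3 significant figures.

Set 1 − e^(−λt) = 0.5, so t = −ln(0.5)/λ = 0.69315/0.0725 ≈ 9.56065 days.

9.56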